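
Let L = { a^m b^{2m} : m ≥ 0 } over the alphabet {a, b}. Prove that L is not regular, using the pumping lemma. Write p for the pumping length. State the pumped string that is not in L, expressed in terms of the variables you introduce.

a^{p+k} b^{2p}

Suppose for contradiction that L is regular, and let p be the pumping length.
Choose w = a^p b^{2p}, which is in L with |w| = 3p ≥ p.
Write w = xyz as guaranteed by the lemma, with |xy| ≤ p and y is nonempty.
The first p characters of w are a's, so xy (and hence y) consists only of a's. Write y = a^k, 1 ≤ k ≤ p.
Pump with i = 2: xy^2z = a^{p+k} b^{2p}. For this to lie in L we would need 2p = 2(p+k), which forces k = 0. But k ≥ 1, so xy^2z ∉ L.
This is a contradiction; hence L is not regular.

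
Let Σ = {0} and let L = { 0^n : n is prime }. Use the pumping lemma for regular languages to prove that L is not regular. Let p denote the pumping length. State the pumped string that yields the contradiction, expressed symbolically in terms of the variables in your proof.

Toward a contradiction, assume L is regular with pumping length p.
Let q be a prime with q ≥ p+2 (infinitely many primes exist), and take w = 0^q ∈ L with |w| = q ≥ p.
Write w = xyz as guaranteed by the lemma, with |xy| ≤ p and |y| > 0.
Then y = 0^k for some k with 1 ≤ k ≤ p.
Since 1 ≤ k ≤ p, |xz| = q-k. Pump with i = q+1: |xy^{q+1}z| = (q-k)+(q+1)k = q+qk = q(1+k), which is composite (both factors ≥ 2). So xy^{q+1}z = 0^{q(1+k)} ∉ L.
Contradiction. Therefore L is not regular.

0^{q(1+k)}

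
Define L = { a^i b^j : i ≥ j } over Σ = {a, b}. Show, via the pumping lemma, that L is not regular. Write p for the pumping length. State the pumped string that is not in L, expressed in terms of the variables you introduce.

Assume L is regular; let p be its pumping constant.
Choose w = a^p b^p ∈ L, with |w| = 2p ≥ p.
Write w = xyz as guaranteed by the lemma, with |xy| ≤ p and |y| ≥ 1.
Because |xy| ≤ p and w begins with p copies of a, we have y = a^k with 1 ≤ k ≤ p.
Consider xy^0z = xz = a^{p-k} b^p. Since k ≥ 1, the a-count p-k is less than p, so i ≥ j fails; thus xz ∉ L.
This is a contradiction; hence L is not regular.

a^{p-k} b^p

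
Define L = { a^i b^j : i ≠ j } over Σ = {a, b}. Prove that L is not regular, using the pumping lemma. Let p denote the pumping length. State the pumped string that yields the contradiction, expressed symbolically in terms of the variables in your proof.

a^{p+p!} b^{p+p!}

Toward a contradiction, assume L is regular with pumping length p.
Choose w = a^p b^{p+p!}. Since p ≠ p+p!, w ∈ L; and |w| ≥ p.
Write w = xyz as guaranteed by the lemma, with |xy| ≤ p and |y| > 0.
The first p characters of w are a's, so xy (and hence y) consists only of a's. Write y = a^k, 1 ≤ k ≤ p.
Since 1 ≤ k ≤ p, k divides p!; set t = 1 + p!/k. Then xy^t z has p + (p!/k)·k = p + p! copies of a. Now the a-count equals the b-count, so i ≠ j fails. So xy^t z = a^{p+p!} b^{p+p!} ∉ L.
This is a contradiction; hence L is not regular.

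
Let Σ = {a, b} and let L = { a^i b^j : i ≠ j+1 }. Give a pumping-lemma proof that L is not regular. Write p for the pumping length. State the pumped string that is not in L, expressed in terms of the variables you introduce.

Assume L is regular. Let p be the pumping length given by the pumping lemma.
Choose w = a^p b^{p+p!-1}. Since p ≠ (p+p!-1)+1 = p+p!, w ∈ L; and |w| ≥ p.
By the pumping lemma, w = xyz with |xy| ≤ p and |y| ≥ 1.
The first p characters of w are a's, so xy (and hence y) consists only of a's. Write y = a^k, 1 ≤ k ≤ p.
Since 1 ≤ k ≤ p, k divides p!; set t = 1 + p!/k. Then xy^t z has p + (p!/k)·k = p + p! copies of a. Now the a-count is p+p! and (b-count)+1 = (p+p!-1)+1 = p+p!, so i ≠ j+1 fails. So xy^t z = a^{p+p!} b^{p+p!-1} ∉ L.
This is a contradiction; hence L is not regular.

a^{p+p!} b^{p+p!-1}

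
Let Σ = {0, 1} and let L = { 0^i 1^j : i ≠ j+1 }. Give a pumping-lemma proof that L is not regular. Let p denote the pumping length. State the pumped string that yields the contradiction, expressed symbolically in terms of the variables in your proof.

Assume L is regular. Let p be the pumping length given by the pumping lemma.
Choose w = 0^p 1^{p+p!-1}. Since p ≠ (p+p!-1)+1 = p+p!, w ∈ L; and |w| ≥ p.
Write w = xyz as guaranteed by the lemma, with |xy| ≤ p and |y| ≥ 1.
The first p characters of w are 0's, so xy (and hence y) consists only of 0's. Write y = 0^k, 1 ≤ k ≤ p.
Since 1 ≤ k ≤ p, k divides p!; set t = 1 + p!/k. Then xy^t z has p + (p!/k)·k = p + p! copies of 0. Now the 0-count is p+p! and (1-count)+1 = (p+p!-1)+1 = p+p!, so i ≠ j+1 fails. So xy^t z = 0^{p+p!} 1^{p+p!-1} ∉ L.
This is a contradiction; hence L is not regular.

0^{p+p!} 1^{p+p!-1}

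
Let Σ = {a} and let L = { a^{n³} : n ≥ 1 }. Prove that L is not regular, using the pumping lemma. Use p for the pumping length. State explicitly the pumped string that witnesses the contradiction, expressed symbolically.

Suppose for contradiction that L is regular, and let p be the pumping length.
Take w = a^{p³} ∈ L with |w| = p³ ≥ p.
Write w = xyz as guaranteed by the lemma, with |xy| ≤ p and |y| > 0.
Then y = a^k for some k with 1 ≤ k ≤ p.
Pump with i = 2: xy^2z = a^{p³+k}. Since 1 ≤ k ≤ p, p³ < p³+k ≤ p³+p < p³+3p²+3p+1 = (p+1)³, so p³+k is not a perfect cube. So xy^2z ∉ L.
Contradiction. Therefore L is not regular.

a^{p³+k}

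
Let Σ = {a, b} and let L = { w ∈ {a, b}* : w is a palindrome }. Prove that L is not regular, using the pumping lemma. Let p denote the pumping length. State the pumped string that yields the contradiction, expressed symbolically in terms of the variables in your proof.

Toward a contradiction, assume L is regular with pumping length p.
Take w = a^p b a^p, a palindrome of length 2p+1 ≥ p.
By the pumping lemma, w = xyz with |xy| ≤ p and y is nonempty.
Since the first p symbols of w are all a's and |xy| ≤ p, y lies entirely in the leading a-block: y = a^k for some k with 1 ≤ k ≤ p.
Pump with i = 2: xy^2z = a^{p+k} b a^p. Its reverse is a^p b a^{p+k}, which differs from xy^2z since k ≥ 1. So xy^2z is not a palindrome and xy^2z ∉ L.
Contradiction. Therefore L is not regular.

a^{p+k} b a^p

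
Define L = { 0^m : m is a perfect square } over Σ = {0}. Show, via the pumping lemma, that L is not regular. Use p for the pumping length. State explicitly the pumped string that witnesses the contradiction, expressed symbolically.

0^{p²+k}

Assume L is regular; let p be its pumping constant.
Take w = 0^{p²} ∈ L with |w| = p² ≥ p.
The pumping lemma gives a decomposition w = xyz where |xy| ≤ p and |y| > 0.
Then y = 0^k for some k with 1 ≤ k ≤ p.
Pump with i = 2: xy^2z = 0^{p²+k}. Since 1 ≤ k ≤ p, p² < p²+k ≤ p²+p < (p+1)², so p²+k lies strictly between consecutive squares and is not a perfect square. So xy^2z ∉ L.
Contradiction. Therefore L is not regular.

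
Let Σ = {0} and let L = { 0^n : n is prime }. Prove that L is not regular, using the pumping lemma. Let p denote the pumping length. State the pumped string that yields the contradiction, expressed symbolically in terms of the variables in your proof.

Suppose for contradiction that L is regular, and let p be the pumping length.
Let q be a prime with q ≥ p+2 (infinitely many primes exist), and take w = 0^q ∈ L with |w| = q ≥ p.
By the pumping lemma, w = xyz with |xy| ≤ p and |y| > 0.
Then y = 0^k for some k with 1 ≤ k ≤ p.
Since 1 ≤ k ≤ p, |xz| = q-k. Pump with i = q+1: |xy^{q+1}z| = (q-k)+(q+1)k = q+qk = q(1+k), which is composite (both factors ≥ 2). So xy^{q+1}z = 0^{q(1+k)} ∉ L.
This is a contradiction; hence L is not regular.

0^{q(1+k)}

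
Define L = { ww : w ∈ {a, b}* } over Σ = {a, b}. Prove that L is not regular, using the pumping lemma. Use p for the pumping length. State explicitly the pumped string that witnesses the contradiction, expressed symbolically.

Assume L is regular. Let p be the pumping length given by the pumping lemma.
Take w = a^p b^p a^p b^p = uu where u = a^pb^p; then w ∈ L and |w| = 4p ≥ p.
By the pumping lemma, w = xyz with |xy| ≤ p and |y| > 0.
Since the first p symbols of w are all a's and |xy| ≤ p, y lies entirely in the leading a-block: y = a^k for some k with 1 ≤ k ≤ p.
Pump with i = 2: xy^2z = a^{p+k} b^p a^p b^p, of length 4p+k. Suppose this equals vv. The string starts with a and ends with b, so v does too; thus the boundary between the two copies of v is a b→a transition. There is exactly one such transition, at position 2p+k, so |v| = 2p+k and |vv| = 4p+2k ≠ 4p+k since k ≥ 1. So xy^2z ∉ L.
This contradicts the pumping lemma, so L is not regular.

a^{p+k} b^p a^p b^p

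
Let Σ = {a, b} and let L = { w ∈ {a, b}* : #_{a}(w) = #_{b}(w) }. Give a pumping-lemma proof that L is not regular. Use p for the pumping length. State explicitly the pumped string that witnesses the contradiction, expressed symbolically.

Assume L is regular; let p be its pumping constant.
Choose w = a^p b^p ∈ L with |w| = 2p ≥ p.
Write w = xyz as guaranteed by the lemma, with |xy| ≤ p and y is nonempty.
Because |xy| ≤ p and w begins with p copies of a, we have y = a^k with 1 ≤ k ≤ p.
Pump with i = 2: xy^2z = a^{p+k} b^p has p+k occurrences of a but only p of b. Since k ≥ 1 the counts differ, so xy^2z ∉ L.
This contradicts the pumping lemma, so L is not regular.

a^{p+k} b^p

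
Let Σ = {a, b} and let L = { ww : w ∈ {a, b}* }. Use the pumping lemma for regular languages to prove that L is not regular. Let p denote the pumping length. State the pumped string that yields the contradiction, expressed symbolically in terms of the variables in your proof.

Suppose for contradiction that L is regular, and let p be the pumping length.
Take w = a^p b^p a^p b^p = uu where u = a^pb^p; then w ∈ L and |w| = 4p ≥ p.
Write w = xyz as guaranteed by the lemma, with |xy| ≤ p and |y| > 0.
Since the first p symbols of w are all a's and |xy| ≤ p, y lies entirely in the leading a-block: y = a^k for some k with 1 ≤ k ≤ p.
Pump with i = 2: xy^2z = a^{p+k} b^p a^p b^p, of length 4p+k. Suppose this equals vv. The string starts with a and ends with b, so v does too; thus the boundary between the two copies of v is a b→a transition. There is exactly one such transition, at position 2p+k, so |v| = 2p+k and |vv| = 4p+2k ≠ 4p+k since k ≥ 1. So xy^2z ∉ L.
Contradiction. Therefore L is not regular.

a^{p+k} b^p a^p b^p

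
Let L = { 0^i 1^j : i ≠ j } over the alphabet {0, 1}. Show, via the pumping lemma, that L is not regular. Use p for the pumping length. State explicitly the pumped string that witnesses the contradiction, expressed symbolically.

Suppose for contradiction that L is regular, and let p be the pumping length.
Choose w = 0^p 1^{p+p!}. Since p ≠ p+p!, w ∈ L; and |w| ≥ p.
The pumping lemma gives a decomposition w = xyz where |xy| ≤ p and |y| ≥ 1.
Because |xy| ≤ p and w begins with p copies of 0, we have y = 0^k with 1 ≤ k ≤ p.
Since 1 ≤ k ≤ p, k divides p!; set t = 1 + p!/k. Then xy^t z has p + (p!/k)·k = p + p! copies of 0. Now the 0-count equals the 1-count, so i ≠ j fails. So xy^t z = 0^{p+p!} 1^{p+p!} ∉ L.
This is a contradiction; hence L is not regular.

0^{p+p!} 1^{p+p!}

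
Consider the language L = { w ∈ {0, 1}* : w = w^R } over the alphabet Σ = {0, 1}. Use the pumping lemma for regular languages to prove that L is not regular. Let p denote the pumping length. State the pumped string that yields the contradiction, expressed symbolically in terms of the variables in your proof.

Assume L is regular. Let p be the pumping length given by the pumping lemma.
Take w = 0^p 1 0^p, a palindrome of length 2p+1 ≥ p.
Write w = xyz as guaranteed by the lemma, with |xy| ≤ p and |y| ≥ 1.
The first p characters of w are 0's, so xy (and hence y) consists only of 0's. Write y = 0^k, 1 ≤ k ≤ p.
Pump with i = 2: xy^2z = 0^{p+k} 1 0^p. Its reverse is 0^p 1 0^{p+k}, which differs from xy^2z since k ≥ 1. So xy^2z is not a palindrome and xy^2z ∉ L.
Contradiction. Therefore L is not regular.

0^{p+k} 1 0^p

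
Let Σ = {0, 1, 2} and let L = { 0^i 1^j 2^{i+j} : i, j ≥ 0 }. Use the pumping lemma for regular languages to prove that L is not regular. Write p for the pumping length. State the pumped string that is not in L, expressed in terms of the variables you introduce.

Assume L is regular. Let p be the pumping length given by the pumping lemma.
Take w = 0^p 1^p 2^{2p} ∈ L (with i=j=p, i+j=2p), |w| = 4p ≥ p.
The pumping lemma gives a decomposition w = xyz where |xy| ≤ p and |y| ≥ 1.
Because |xy| ≤ p and w begins with p copies of 0, we have y = 0^k with 1 ≤ k ≤ p.
Consider xy^2z = 0^{p+k} 1^p 2^{2p}. Now the 0- and 1-counts sum to 2p+k, but the 2-count is 2p ≠ 2p+k. So xy^2z ∉ L.
This contradicts the pumping lemma, so L is not regular.

0^{p+k} 1^p 2^{2p}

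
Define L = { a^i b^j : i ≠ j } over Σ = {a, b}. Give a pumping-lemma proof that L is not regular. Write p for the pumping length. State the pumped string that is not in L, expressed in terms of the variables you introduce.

a^{p+p!} b^{p+p!}

Suppose for contradiction that L is regular, and let p be the pumping length.
Choose w = a^p b^{p+p!}. Since p ≠ p+p!, w ∈ L; and |w| ≥ p.
The pumping lemma gives a decomposition w = xyz where |xy| ≤ p and |y| ≥ 1.
Because |xy| ≤ p and w begins with p copies of a, we have y = a^k with 1 ≤ k ≤ p.
Since 1 ≤ k ≤ p, k divides p!; set t = 1 + p!/k. Then xy^t z has p + (p!/k)·k = p + p! copies of a. Now the a-count equals the b-count, so i ≠ j fails. So xy^t z = a^{p+p!} b^{p+p!} ∉ L.
This is a contradiction; hence L is not regular.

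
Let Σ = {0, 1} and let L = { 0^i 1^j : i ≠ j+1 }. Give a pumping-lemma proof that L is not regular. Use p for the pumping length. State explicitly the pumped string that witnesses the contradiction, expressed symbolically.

0^{p+p!} 1^{p+p!-1}

Assume L is regular. Let p be the pumping length given by the pumping lemma.
Choose w = 0^p 1^{p+p!-1}. Since p ≠ (p+p!-1)+1 = p+p!, w ∈ L; and |w| ≥ p.
Write w = xyz as guaranteed by the lemma, with |xy| ≤ p and |y| > 0.
Since the first p symbols of w are all 0's and |xy| ≤ p, y lies entirely in the leading 0-block: y = 0^k for some k with 1 ≤ k ≤ p.
Since 1 ≤ k ≤ p, k divides p!; set t = 1 + p!/k. Then xy^t z has p + (p!/k)·k = p + p! copies of 0. Now the 0-count is p+p! and (1-count)+1 = (p+p!-1)+1 = p+p!, so i ≠ j+1 fails. So xy^t z = 0^{p+p!} 1^{p+p!-1} ∉ L.
This contradicts the pumping lemma, so L is not regular.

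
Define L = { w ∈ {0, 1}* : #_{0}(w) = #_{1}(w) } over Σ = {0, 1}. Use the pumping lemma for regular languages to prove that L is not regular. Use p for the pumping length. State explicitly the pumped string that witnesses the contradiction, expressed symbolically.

Assume L is regular; let p be its pumping constant.
Choose w = 0^p 1^p ∈ L with |w| = 2p ≥ p.
The pumping lemma gives a decomposition w = xyz where |xy| ≤ p and y is nonempty.
Because |xy| ≤ p and w begins with p copies of 0, we have y = 0^k with 1 ≤ k ≤ p.
Pump with i = 2: xy^2z = 0^{p+k} 1^p has p+k occurrences of 0 but only p of 1. Since k ≥ 1 the counts differ, so xy^2z ∉ L.
Contradiction. Therefore L is not regular.

0^{p+k} 1^p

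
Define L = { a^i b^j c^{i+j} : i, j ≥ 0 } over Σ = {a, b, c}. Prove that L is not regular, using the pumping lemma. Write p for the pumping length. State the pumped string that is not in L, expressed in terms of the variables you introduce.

a^{p+k} b^p c^{2p}

Suppose for contradiction that L is regular, and let p be the pumping length.
Take w = a^p b^p c^{2p} ∈ L (with i=j=p, i+j=2p), |w| = 4p ≥ p.
By the pumping lemma, w = xyz with |xy| ≤ p and y is nonempty.
The first p characters of w are a's, so xy (and hence y) consists only of a's. Write y = a^k, 1 ≤ k ≤ p.
Consider xy^2z = a^{p+k} b^p c^{2p}. Now the a- and b-counts sum to 2p+k, but the c-count is 2p ≠ 2p+k. So xy^2z ∉ L.
This contradicts the pumping lemma, so L is not regular.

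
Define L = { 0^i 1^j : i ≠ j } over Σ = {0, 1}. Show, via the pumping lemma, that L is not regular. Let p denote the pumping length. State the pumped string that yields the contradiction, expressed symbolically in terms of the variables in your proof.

Suppose for contradiction that L is regular, and let p be the pumping length.
Choose w = 0^p 1^{p+p!}. Since p ≠ p+p!, w ∈ L; and |w| ≥ p.
By the pumping lemma, w = xyz with |xy| ≤ p and |y| ≥ 1.
Since the first p symbols of w are all 0's and |xy| ≤ p, y lies entirely in the leading 0-block: y = 0^k for some k with 1 ≤ k ≤ p.
Since 1 ≤ k ≤ p, k divides p!; set t = 1 + p!/k. Then xy^t z has p + (p!/k)·k = p + p! copies of 0. Now the 0-count equals the 1-count, so i ≠ j fails. So xy^t z = 0^{p+p!} 1^{p+p!} ∉ L.
This is a contradiction; hence L is not regular.

0^{p+p!} 1^{p+p!}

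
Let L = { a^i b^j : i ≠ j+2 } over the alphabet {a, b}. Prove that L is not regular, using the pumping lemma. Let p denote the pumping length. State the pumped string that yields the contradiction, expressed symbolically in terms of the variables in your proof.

Assume L is regular; let p be its pumping constant.
Choose w = a^p b^{p+p!-2}. Since p ≠ (p+p!-2)+2 = p+p!, w ∈ L; and |w| ≥ p.
By the pumping lemma, w = xyz with |xy| ≤ p and |y| > 0.
Since the first p symbols of w are all a's and |xy| ≤ p, y lies entirely in the leading a-block: y = a^k for some k with 1 ≤ k ≤ p.
Since 1 ≤ k ≤ p, k divides p!; set t = 1 + p!/k. Then xy^t z has p + (p!/k)·k = p + p! copies of a. Now the a-count is p+p! and (b-count)+2 = (p+p!-2)+2 = p+p!, so i ≠ j+2 fails. So xy^t z = a^{p+p!} b^{p+p!-2} ∉ L.
Contradiction. Therefore L is not regular.

a^{p+p!} b^{p+p!-2}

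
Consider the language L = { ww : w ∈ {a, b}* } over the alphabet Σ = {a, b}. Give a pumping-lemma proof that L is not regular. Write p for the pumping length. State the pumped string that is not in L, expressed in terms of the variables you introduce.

a^{p+k} b^p a^p b^p

Suppose for contradiction that L is regular, and let p be the pumping length.
Take w = a^p b^p a^p b^p = uu where u = a^pb^p; then w ∈ L and |w| = 4p ≥ p.
The pumping lemma gives a decomposition w = xyz where |xy| ≤ p and |y| > 0.
The first p characters of w are a's, so xy (and hence y) consists only of a's. Write y = a^k, 1 ≤ k ≤ p.
Pump with i = 2: xy^2z = a^{p+k} b^p a^p b^p, of length 4p+k. Suppose this equals vv. The string starts with a and ends with b, so v does too; thus the boundary between the two copies of v is a b→a transition. There is exactly one such transition, at position 2p+k, so |v| = 2p+k and |vv| = 4p+2k ≠ 4p+k since k ≥ 1. So xy^2z ∉ L.
This is a contradiction; hence L is not regular.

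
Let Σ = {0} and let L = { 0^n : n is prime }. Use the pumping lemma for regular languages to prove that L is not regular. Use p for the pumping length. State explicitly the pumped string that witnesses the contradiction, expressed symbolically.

Toward a contradiction, assume L is regular with pumping length p.
Let q be a prime with q ≥ p+2 (infinitely many primes exist), and take w = 0^q ∈ L with |w| = q ≥ p.
The pumping lemma gives a decomposition w = xyz where |xy| ≤ p and |y| > 0.
Then y = 0^k for some k with 1 ≤ k ≤ p.
Since 1 ≤ k ≤ p, |xz| = q-k. Pump with i = q+1: |xy^{q+1}z| = (q-k)+(q+1)k = q+qk = q(1+k), which is composite (both factors ≥ 2). So xy^{q+1}z = 0^{q(1+k)} ∉ L.
Contradiction. Therefore L is not regular.

0^{q(1+k)}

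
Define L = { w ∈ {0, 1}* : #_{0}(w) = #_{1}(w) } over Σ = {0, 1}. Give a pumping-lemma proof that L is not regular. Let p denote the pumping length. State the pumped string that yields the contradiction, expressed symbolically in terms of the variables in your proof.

0^{p+k} 1^p

Assume L is regular; let p be its pumping constant.
Choose w = 0^p 1^p ∈ L with |w| = 2p ≥ p.
The pumping lemma gives a decomposition w = xyz where |xy| ≤ p and y is nonempty.
Since the first p symbols of w are all 0's and |xy| ≤ p, y lies entirely in the leading 0-block: y = 0^k for some k with 1 ≤ k ≤ p.
Pump with i = 2: xy^2z = 0^{p+k} 1^p has p+k occurrences of 0 but only p of 1. Since k ≥ 1 the counts differ, so xy^2z ∉ L.
Contradiction. Therefore L is not regular.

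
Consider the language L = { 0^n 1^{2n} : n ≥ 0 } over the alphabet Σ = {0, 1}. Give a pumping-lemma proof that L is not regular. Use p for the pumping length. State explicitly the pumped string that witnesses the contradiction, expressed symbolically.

Suppose for contradiction that L is regular, and let p be the pumping length.
Let w = 0^p 1^{2p} ∈ L; note |w| = 3p ≥ p.
By the pumping lemma, w = xyz with |xy| ≤ p and y is nonempty.
Because |xy| ≤ p and w begins with p copies of 0, we have y = 0^k with 1 ≤ k ≤ p.
Pump with i = 2: xy^2z = 0^{p+k} 1^{2p}. For this to lie in L we would need 2p = 2(p+k), which forces k = 0. But k ≥ 1, so xy^2z ∉ L.
This is a contradiction; hence L is not regular.

0^{p+k} 1^{2p}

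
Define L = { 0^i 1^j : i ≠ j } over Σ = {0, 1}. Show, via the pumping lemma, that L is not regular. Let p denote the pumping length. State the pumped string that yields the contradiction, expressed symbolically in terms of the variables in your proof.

Toward a contradiction, assume L is regular with pumping length p.
Choose w = 0^p 1^{p+p!}. Since p ≠ p+p!, w ∈ L; and |w| ≥ p.
The pumping lemma gives a decomposition w = xyz where |xy| ≤ p and |y| > 0.
Because |xy| ≤ p and w begins with p copies of 0, we have y = 0^k with 1 ≤ k ≤ p.
Since 1 ≤ k ≤ p, k divides p!; set t = 1 + p!/k. Then xy^t z has p + (p!/k)·k = p + p! copies of 0. Now the 0-count equals the 1-count, so i ≠ j fails. So xy^t z = 0^{p+p!} 1^{p+p!} ∉ L.
This is a contradiction; hence L is not regular.

0^{p+p!} 1^{p+p!}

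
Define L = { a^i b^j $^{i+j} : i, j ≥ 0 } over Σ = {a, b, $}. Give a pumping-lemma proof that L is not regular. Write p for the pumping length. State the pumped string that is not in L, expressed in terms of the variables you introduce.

a^{p+k} b^p $^{2p}

Toward a contradiction, assume L is regular with pumping length p.
Take w = a^p b^p $^{2p} ∈ L (with i=j=p, i+j=2p), |w| = 4p ≥ p.
By the pumping lemma, w = xyz with |xy| ≤ p and |y| ≥ 1.
Since the first p symbols of w are all a's and |xy| ≤ p, y lies entirely in the leading a-block: y = a^k for some k with 1 ≤ k ≤ p.
Consider xy^2z = a^{p+k} b^p $^{2p}. Now the a- and b-counts sum to 2p+k, but the $-count is 2p ≠ 2p+k. So xy^2z ∉ L.
Contradiction. Therefore L is not regular.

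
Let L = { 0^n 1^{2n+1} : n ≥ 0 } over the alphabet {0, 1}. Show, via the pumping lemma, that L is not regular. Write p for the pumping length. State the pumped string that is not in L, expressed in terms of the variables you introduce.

0^{p+k} 1^{2p+1}

Assume L is regular; let p be its pumping constant.
Let w = 0^p 1^{2p+1} ∈ L; note |w| = 3p+1 ≥ p.
The pumping lemma gives a decomposition w = xyz where |xy| ≤ p and |y| ≥ 1.
The first p characters of w are 0's, so xy (and hence y) consists only of 0's. Write y = 0^k, 1 ≤ k ≤ p.
Pump with i = 2: xy^2z = 0^{p+k} 1^{2p+1}. For this to lie in L we would need 2p+1 = 2(p+k)+1, which forces k = 0. But k ≥ 1, so xy^2z ∉ L.
This contradicts the pumping lemma, so L is not regular.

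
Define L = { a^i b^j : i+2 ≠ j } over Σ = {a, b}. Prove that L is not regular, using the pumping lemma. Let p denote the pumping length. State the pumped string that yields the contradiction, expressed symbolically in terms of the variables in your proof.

Toward a contradiction, assume L is regular with pumping length p.
Choose w = a^p b^{p+p!+2}. Since p ≠ (p+p!+2)-2 = p+p!, w ∈ L; and |w| ≥ p.
The pumping lemma gives a decomposition w = xyz where |xy| ≤ p and |y| ≥ 1.
The first p characters of w are a's, so xy (and hence y) consists only of a's. Write y = a^k, 1 ≤ k ≤ p.
Since 1 ≤ k ≤ p, k divides p!; set t = 1 + p!/k. Then xy^t z has p + (p!/k)·k = p + p! copies of a. Now the a-count is p+p! and (b-count)-2 = (p+p!+2)-2 = p+p!, so i+2 ≠ j fails. So xy^t z = a^{p+p!} b^{p+p!+2} ∉ L.
Contradiction. Therefore L is not regular.

a^{p+p!} b^{p+p!+2}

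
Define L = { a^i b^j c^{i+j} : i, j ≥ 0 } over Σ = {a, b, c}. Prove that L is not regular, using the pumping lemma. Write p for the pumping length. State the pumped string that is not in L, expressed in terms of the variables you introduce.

Assume L is regular. Let p be the pumping length given by the pumping lemma.
Take w = a^p b^p c^{2p} ∈ L (with i=j=p, i+j=2p), |w| = 4p ≥ p.
By the pumping lemma, w = xyz with |xy| ≤ p and |y| ≥ 1.
Since the first p symbols of w are all a's and |xy| ≤ p, y lies entirely in the leading a-block: y = a^k for some k with 1 ≤ k ≤ p.
Consider xy^2z = a^{p+k} b^p c^{2p}. Now the a- and b-counts sum to 2p+k, but the c-count is 2p ≠ 2p+k. So xy^2z ∉ L.
This contradicts the pumping lemma, so L is not regular.

a^{p+k} b^p c^{2p}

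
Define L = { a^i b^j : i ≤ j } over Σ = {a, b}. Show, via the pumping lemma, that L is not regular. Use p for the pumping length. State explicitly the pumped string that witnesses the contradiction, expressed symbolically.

Toward a contradiction, assume L is regular with pumping length p.
Choose w = a^p b^p ∈ L, with |w| = 2p ≥ p.
By the pumping lemma, w = xyz with |xy| ≤ p and |y| > 0.
Because |xy| ≤ p and w begins with p copies of a, we have y = a^k with 1 ≤ k ≤ p.
Consider xy^2z = a^{p+k} b^p. Since k ≥ 1, the a-count p+k exceeds the b-count p, so i ≤ j fails; thus xy^2z ∉ L.
Contradiction. Therefore L is not regular.

a^{p+k} b^p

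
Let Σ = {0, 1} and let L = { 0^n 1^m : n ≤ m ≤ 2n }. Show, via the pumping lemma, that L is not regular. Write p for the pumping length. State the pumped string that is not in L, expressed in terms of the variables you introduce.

Assume L is regular. Let p be the pumping length given by the pumping lemma.
Take w = 0^p 1^p ∈ L (since p ≤ p ≤ 2p), with |w| = 2p ≥ p.
The pumping lemma gives a decomposition w = xyz where |xy| ≤ p and y is nonempty.
Since the first p symbols of w are all 0's and |xy| ≤ p, y lies entirely in the leading 0-block: y = 0^k for some k with 1 ≤ k ≤ p.
Pump with i = 2: xy^2z = 0^{p+k} 1^p. Now n = p+k > p = m, so the condition n ≤ m fails. Thus xy^2z ∉ L.
This contradicts the pumping lemma, so L is not regular.

0^{p+k} 1^p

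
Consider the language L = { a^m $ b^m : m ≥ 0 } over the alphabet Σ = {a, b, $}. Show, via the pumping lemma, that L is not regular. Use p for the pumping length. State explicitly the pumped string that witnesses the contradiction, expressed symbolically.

Suppose for contradiction that L is regular, and let p be the pumping length.
Take w = a^p $ b^p ∈ L with |w| = 2p+1 ≥ p.
The pumping lemma gives a decomposition w = xyz where |xy| ≤ p and |y| > 0.
The first p characters of w are a's, so xy (and hence y) consists only of a's. Write y = a^k, 1 ≤ k ≤ p.
Pump with i = 2: xy^2z = a^{p+k} $ b^p, which would require p+k = p. But k ≥ 1, so xy^2z ∉ L.
Contradiction. Therefore L is not regular.

a^{p+k} $ b^p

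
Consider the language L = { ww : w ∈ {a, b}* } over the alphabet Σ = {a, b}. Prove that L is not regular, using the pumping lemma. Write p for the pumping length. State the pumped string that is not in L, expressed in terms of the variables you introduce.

a^{p+k} b^p a^p b^p

Assume L is regular. Let p be the pumping length given by the pumping lemma.
Take w = a^p b^p a^p b^p = uu where u = a^pb^p; then w ∈ L and |w| = 4p ≥ p.
Write w = xyz as guaranteed by the lemma, with |xy| ≤ p and y is nonempty.
Because |xy| ≤ p and w begins with p copies of a, we have y = a^k with 1 ≤ k ≤ p.
Pump with i = 2: xy^2z = a^{p+k} b^p a^p b^p, of length 4p+k. Suppose this equals vv. The string starts with a and ends with b, so v does too; thus the boundary between the two copies of v is a b→a transition. There is exactly one such transition, at position 2p+k, so |v| = 2p+k and |vv| = 4p+2k ≠ 4p+k since k ≥ 1. So xy^2z ∉ L.
Contradiction. Therefore L is not regular.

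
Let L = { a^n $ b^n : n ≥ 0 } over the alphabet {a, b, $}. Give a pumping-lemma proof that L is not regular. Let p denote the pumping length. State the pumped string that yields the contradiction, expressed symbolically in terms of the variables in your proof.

a^{p+k} $ b^p

Toward a contradiction, assume L is regular with pumping length p.
Take w = a^p $ b^p ∈ L with |w| = 2p+1 ≥ p.
By the pumping lemma, w = xyz with |xy| ≤ p and |y| ≥ 1.
Because |xy| ≤ p and w begins with p copies of a, we have y = a^k with 1 ≤ k ≤ p.
Pump with i = 2: xy^2z = a^{p+k} $ b^p, which would require p+k = p. But k ≥ 1, so xy^2z ∉ L.
This is a contradiction; hence L is not regular.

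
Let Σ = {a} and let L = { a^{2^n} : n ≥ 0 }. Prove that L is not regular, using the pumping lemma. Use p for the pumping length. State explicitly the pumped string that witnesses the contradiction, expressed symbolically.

Assume L is regular. Let p be the pumping length given by the pumping lemma.
Take w = a^{2^p} ∈ L with |w| = 2^p ≥ p.
By the pumping lemma, w = xyz with |xy| ≤ p and |y| ≥ 1.
Then y = a^k for some k with 1 ≤ k ≤ p.
Pump with i = 2: xy^2z = a^{2^p+k}. Since 1 ≤ k ≤ p < 2^p, we have 2^p < 2^p+k < 2^{p+1}, so 2^p+k is not a power of 2. So xy^2z ∉ L.
Contradiction. Therefore L is not regular.

a^{2^p+k}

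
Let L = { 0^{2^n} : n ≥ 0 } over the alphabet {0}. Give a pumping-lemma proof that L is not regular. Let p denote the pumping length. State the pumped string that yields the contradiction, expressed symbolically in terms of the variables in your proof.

Suppose for contradiction that L is regular, and let p be the pumping length.
Take w = 0^{2^p} ∈ L with |w| = 2^p ≥ p.
Write w = xyz as guaranteed by the lemma, with |xy| ≤ p and |y| ≥ 1.
Then y = 0^k for some k with 1 ≤ k ≤ p.
Pump with i = 2: xy^2z = 0^{2^p+k}. Since 1 ≤ k ≤ p < 2^p, we have 2^p < 2^p+k < 2^{p+1}, so 2^p+k is not a power of 2. So xy^2z ∉ L.
This contradicts the pumping lemma, so L is not regular.

0^{2^p+k}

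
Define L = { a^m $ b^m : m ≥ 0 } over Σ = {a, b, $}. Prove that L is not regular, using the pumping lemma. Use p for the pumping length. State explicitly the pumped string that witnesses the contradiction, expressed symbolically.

a^{p+k} $ b^p

Toward a contradiction, assume L is regular with pumping length p.
Take w = a^p $ b^p ∈ L with |w| = 2p+1 ≥ p.
The pumping lemma gives a decomposition w = xyz where |xy| ≤ p and |y| > 0.
Because |xy| ≤ p and w begins with p copies of a, we have y = a^k with 1 ≤ k ≤ p.
Pump with i = 2: xy^2z = a^{p+k} $ b^p, which would require p+k = p. But k ≥ 1, so xy^2z ∉ L.
This is a contradiction; hence L is not regular.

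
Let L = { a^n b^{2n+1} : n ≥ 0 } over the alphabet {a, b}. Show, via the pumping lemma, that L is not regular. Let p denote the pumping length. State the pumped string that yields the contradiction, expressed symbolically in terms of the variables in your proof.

a^{p+k} b^{2p+1}

Assume L is regular; let p be its pumping constant.
Choose w = a^p b^{2p+1}, which is in L with |w| = 3p+1 ≥ p.
The pumping lemma gives a decomposition w = xyz where |xy| ≤ p and |y| > 0.
The first p characters of w are a's, so xy (and hence y) consists only of a's. Write y = a^k, 1 ≤ k ≤ p.
Pump with i = 2: xy^2z = a^{p+k} b^{2p+1}. For this to lie in L we would need 2p+1 = 2(p+k)+1, which forces k = 0. But k ≥ 1, so xy^2z ∉ L.
Contradiction. Therefore L is not regular.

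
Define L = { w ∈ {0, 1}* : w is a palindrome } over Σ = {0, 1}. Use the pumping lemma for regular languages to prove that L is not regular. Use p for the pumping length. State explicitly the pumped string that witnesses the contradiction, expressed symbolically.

0^{p+k} 1 0^p

Assume L is regular. Let p be the pumping length given by the pumping lemma.
Take w = 0^p 1 0^p, a palindrome of length 2p+1 ≥ p.
The pumping lemma gives a decomposition w = xyz where |xy| ≤ p and |y| ≥ 1.
Since the first p symbols of w are all 0's and |xy| ≤ p, y lies entirely in the leading 0-block: y = 0^k for some k with 1 ≤ k ≤ p.
Pump with i = 2: xy^2z = 0^{p+k} 1 0^p. Its reverse is 0^p 1 0^{p+k}, which differs from xy^2z since k ≥ 1. So xy^2z is not a palindrome and xy^2z ∉ L.
This is a contradiction; hence L is not regular.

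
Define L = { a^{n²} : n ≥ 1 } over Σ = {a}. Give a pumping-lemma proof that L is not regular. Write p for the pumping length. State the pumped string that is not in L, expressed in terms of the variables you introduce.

a^{p²+k}

Toward a contradiction, assume L is regular with pumping length p.
Take w = a^{p²} ∈ L with |w| = p² ≥ p.
The pumping lemma gives a decomposition w = xyz where |xy| ≤ p and |y| > 0.
Then y = a^k for some k with 1 ≤ k ≤ p.
Pump with i = 2: xy^2z = a^{p²+k}. Since 1 ≤ k ≤ p, p² < p²+k ≤ p²+p < (p+1)², so p²+k lies strictly between consecutive squares and is not a perfect square. So xy^2z ∉ L.
This contradicts the pumping lemma, so L is not regular.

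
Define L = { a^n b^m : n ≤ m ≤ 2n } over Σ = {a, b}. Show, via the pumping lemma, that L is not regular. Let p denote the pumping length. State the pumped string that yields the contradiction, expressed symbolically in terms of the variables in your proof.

a^{p+k} b^p

Suppose for contradiction that L is regular, and let p be the pumping length.
Take w = a^p b^p ∈ L (since p ≤ p ≤ 2p), with |w| = 2p ≥ p.
By the pumping lemma, w = xyz with |xy| ≤ p and y is nonempty.
The first p characters of w are a's, so xy (and hence y) consists only of a's. Write y = a^k, 1 ≤ k ≤ p.
Pump with i = 2: xy^2z = a^{p+k} b^p. Now n = p+k > p = m, so the condition n ≤ m fails. Thus xy^2z ∉ L.
This contradicts the pumping lemma, so L is not regular.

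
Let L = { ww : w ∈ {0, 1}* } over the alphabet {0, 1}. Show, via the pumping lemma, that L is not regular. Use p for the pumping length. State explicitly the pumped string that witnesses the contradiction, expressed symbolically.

Toward a contradiction, assume L is regular with pumping length p.
Take w = 0^p 1^p 0^p 1^p = uu where u = 0^p1^p; then w ∈ L and |w| = 4p ≥ p.
By the pumping lemma, w = xyz with |xy| ≤ p and |y| > 0.
Since the first p symbols of w are all 0's and |xy| ≤ p, y lies entirely in the leading 0-block: y = 0^k for some k with 1 ≤ k ≤ p.
Pump with i = 2: xy^2z = 0^{p+k} 1^p 0^p 1^p, of length 4p+k. Suppose this equals vv. The string starts with 0 and ends with 1, so v does too; thus the boundary between the two copies of v is a 1→0 transition. There is exactly one such transition, at position 2p+k, so |v| = 2p+k and |vv| = 4p+2k ≠ 4p+k since k ≥ 1. So xy^2z ∉ L.
This is a contradiction; hence L is not regular.

0^{p+k} 1^p 0^p 1^p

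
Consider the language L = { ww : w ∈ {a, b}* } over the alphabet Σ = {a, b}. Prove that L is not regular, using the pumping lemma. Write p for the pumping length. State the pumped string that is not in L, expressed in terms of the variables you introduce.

a^{p+k} b^p a^p b^p

Assume L is regular. Let p be the pumping length given by the pumping lemma.
Take w = a^p b^p a^p b^p = uu where u = a^pb^p; then w ∈ L and |w| = 4p ≥ p.
By the pumping lemma, w = xyz with |xy| ≤ p and |y| > 0.
Since the first p symbols of w are all a's and |xy| ≤ p, y lies entirely in the leading a-block: y = a^k for some k with 1 ≤ k ≤ p.
Pump with i = 2: xy^2z = a^{p+k} b^p a^p b^p, of length 4p+k. Suppose this equals vv. The string starts with a and ends with b, so v does too; thus the boundary between the two copies of v is a b→a transition. There is exactly one such transition, at position 2p+k, so |v| = 2p+k and |vv| = 4p+2k ≠ 4p+k since k ≥ 1. So xy^2z ∉ L.
This is a contradiction; hence L is not regular.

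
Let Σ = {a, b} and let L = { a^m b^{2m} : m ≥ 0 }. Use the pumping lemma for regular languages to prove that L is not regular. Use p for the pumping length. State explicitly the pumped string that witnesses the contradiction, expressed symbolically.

Assume L is regular; let p be its pumping constant.
Let w = a^p b^{2p} ∈ L; note |w| = 3p ≥ p.
The pumping lemma gives a decomposition w = xyz where |xy| ≤ p and |y| > 0.
Since the first p symbols of w are all a's and |xy| ≤ p, y lies entirely in the leading a-block: y = a^k for some k with 1 ≤ k ≤ p.
Pump with i = 2: xy^2z = a^{p+k} b^{2p}. For this to lie in L we would need 2p = 2(p+k), which forces k = 0. But k ≥ 1, so xy^2z ∉ L.
Contradiction. Therefore L is not regular.

a^{p+k} b^{2p}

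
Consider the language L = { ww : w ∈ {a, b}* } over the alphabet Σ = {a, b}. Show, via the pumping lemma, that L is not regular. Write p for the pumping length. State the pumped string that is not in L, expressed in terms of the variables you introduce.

a^{p+k} b^p a^p b^p

Toward a contradiction, assume L is regular with pumping length p.
Take w = a^p b^p a^p b^p = uu where u = a^pb^p; then w ∈ L and |w| = 4p ≥ p.
By the pumping lemma, w = xyz with |xy| ≤ p and |y| ≥ 1.
Because |xy| ≤ p and w begins with p copies of a, we have y = a^k with 1 ≤ k ≤ p.
Pump with i = 2: xy^2z = a^{p+k} b^p a^p b^p, of length 4p+k. Suppose this equals vv. The string starts with a and ends with b, so v does too; thus the boundary between the two copies of v is a b→a transition. There is exactly one such transition, at position 2p+k, so |v| = 2p+k and |vv| = 4p+2k ≠ 4p+k since k ≥ 1. So xy^2z ∉ L.
This is a contradiction; hence L is not regular.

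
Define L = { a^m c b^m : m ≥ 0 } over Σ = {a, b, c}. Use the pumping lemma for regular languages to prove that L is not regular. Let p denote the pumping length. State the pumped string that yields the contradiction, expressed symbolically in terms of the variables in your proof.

a^{p+k} c b^p

Assume L is regular. Let p be the pumping length given by the pumping lemma.
Take w = a^p c b^p ∈ L with |w| = 2p+1 ≥ p.
The pumping lemma gives a decomposition w = xyz where |xy| ≤ p and y is nonempty.
Since the first p symbols of w are all a's and |xy| ≤ p, y lies entirely in the leading a-block: y = a^k for some k with 1 ≤ k ≤ p.
Pump with i = 2: xy^2z = a^{p+k} c b^p, which would require p+k = p. But k ≥ 1, so xy^2z ∉ L.
This contradicts the pumping lemma, so L is not regular.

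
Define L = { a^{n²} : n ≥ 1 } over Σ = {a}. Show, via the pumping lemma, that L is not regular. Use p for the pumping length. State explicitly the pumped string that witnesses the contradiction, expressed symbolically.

Assume L is regular. Let p be the pumping length given by the pumping lemma.
Take w = a^{p²} ∈ L with |w| = p² ≥ p.
Write w = xyz as guaranteed by the lemma, with |xy| ≤ p and |y| > 0.
Then y = a^k for some k with 1 ≤ k ≤ p.
Pump with i = 2: xy^2z = a^{p²+k}. Since 1 ≤ k ≤ p, p² < p²+k ≤ p²+p < (p+1)², so p²+k lies strictly between consecutive squares and is not a perfect square. So xy^2z ∉ L.
This is a contradiction; hence L is not regular.

a^{p²+k}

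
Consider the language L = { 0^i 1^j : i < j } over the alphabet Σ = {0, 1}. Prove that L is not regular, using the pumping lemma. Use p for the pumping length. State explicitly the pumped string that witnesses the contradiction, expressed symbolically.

Suppose for contradiction that L is regular, and let p be the pumping length.
Choose w = 0^p 1^{p+1} ∈ L, with |w| = 2p+1 ≥ p.
The pumping lemma gives a decomposition w = xyz where |xy| ≤ p and y is nonempty.
Since the first p symbols of w are all 0's and |xy| ≤ p, y lies entirely in the leading 0-block: y = 0^k for some k with 1 ≤ k ≤ p.
Consider xy^2z = 0^{p+k} 1^{p+1}. Since k ≥ 1, the 0-count p+k is at least p+1, so i < j fails; thus xy^2z ∉ L.
This contradicts the pumping lemma, so L is not regular.

0^{p+k} 1^{p+1}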